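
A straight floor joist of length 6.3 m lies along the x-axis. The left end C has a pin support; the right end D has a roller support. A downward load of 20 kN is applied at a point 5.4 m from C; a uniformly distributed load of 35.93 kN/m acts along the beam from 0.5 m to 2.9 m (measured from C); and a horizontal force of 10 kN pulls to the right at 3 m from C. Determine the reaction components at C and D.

Resultant of the distributed load: 35.93 × 2.4 = 86.232 kN at 1.7 m from C.
Moments about C: D_y·6.3 − 20·5.4 − (35.93·2.4)·1.7 = 0 → D_y = 254.5944/6.3 = 40.4118 ≈ 40.41 kN.
ΣF_y = 0: C_y + 40.4118 − 20 − 35.93·2.4 = 0 → C_y = 65.82 kN.
ΣF_x = 0: C_x + 10 = 0 → C_x = -10.00 kN.

C_x = -10.00 kN, C_y = 65.82 kN, D_y = 40.41 kN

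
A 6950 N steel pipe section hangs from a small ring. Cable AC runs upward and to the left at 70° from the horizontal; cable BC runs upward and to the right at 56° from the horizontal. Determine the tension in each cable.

ΣF_x = 0: −T_AC·cos70° + T_BC·cos56° = 0 → T_BC = 0.611632·T_AC.
ΣF_y = 0: T_AC·sin70° + T_BC·sin56° = 6950.
Substitute: T_AC·(0.939693 + 0.611632·0.829038) = 6950 → T_AC = 4803.84 ≈ 4804 N.
Then T_BC = 0.611632 × 4803.84 = 2938 N.

T_AC = 4804 N, T_BC = 2938 N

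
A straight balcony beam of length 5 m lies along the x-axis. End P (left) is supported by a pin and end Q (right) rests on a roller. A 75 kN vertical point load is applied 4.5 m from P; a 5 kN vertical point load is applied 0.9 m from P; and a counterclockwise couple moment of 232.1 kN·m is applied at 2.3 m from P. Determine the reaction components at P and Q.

ΣM about P: Q_y·5 − 75·4.5 − 5·0.9 + 232.1 = 0 → Q_y = 109.9/5 = 21.98 kN.
ΣF_y = 0: P_y + 21.98 − 75 − 5 = 0 → P_y = 58.02 kN.
ΣF_x = 0: no horizontal applied forces, so P_x = 0.

P_x = 0, P_y = 58.02 kN, Q_y = 21.98 kN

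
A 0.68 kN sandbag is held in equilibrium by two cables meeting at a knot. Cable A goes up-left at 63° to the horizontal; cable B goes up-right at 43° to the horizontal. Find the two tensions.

T_A = 0.5174 kN, T_B = 0.3212 kN

ΣF_x = 0: −T_A·cos63° + T_B·cos43° = 0 → T_B = 0.620754·T_A.
ΣF_y = 0: T_A·sin63° + T_B·sin43° = 0.68.
Substitute: T_A·(0.891007 + 0.620754·0.681998) = 0.68 → T_A = 0.517362 ≈ 0.5174 kN.
Then T_B = 0.620754 × 0.517362 = 0.3212 kN.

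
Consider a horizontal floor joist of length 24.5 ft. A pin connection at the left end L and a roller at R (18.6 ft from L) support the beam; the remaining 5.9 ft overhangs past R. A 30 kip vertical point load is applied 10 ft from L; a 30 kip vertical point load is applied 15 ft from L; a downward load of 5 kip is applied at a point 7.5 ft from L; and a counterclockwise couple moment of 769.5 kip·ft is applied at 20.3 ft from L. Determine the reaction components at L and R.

Moments about L: R_y·18.6 − 30·10 − 30·15 − 5·7.5 + 769.5 = 0 → R_y = 18/18.6 = 0.967742 ≈ 0.9677 kip.
ΣF_y = 0: L_y + 0.967742 − 30 − 30 − 5 = 0 → L_y = 64.03 kip.
ΣF_x = 0: no horizontal applied forces, so L_x = 0.

L_x = 0, L_y = 64.03 kip, R_y = 0.9677 kip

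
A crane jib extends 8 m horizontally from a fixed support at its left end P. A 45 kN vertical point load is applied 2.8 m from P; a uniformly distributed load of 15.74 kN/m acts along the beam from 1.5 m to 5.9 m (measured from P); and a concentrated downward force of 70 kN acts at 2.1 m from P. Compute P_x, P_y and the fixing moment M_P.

Resultant of the distributed load: 15.74 × 4.4 = 69.256 kN at 3.7 m from P.
ΣF_x = 0: P_x = 0.
ΣF_y = 0: P_y − 45 − 15.74·4.4 − 70 = 0 → P_y = 184.3 kN.
ΣM about P: M_P − 45·2.8 − (15.74·4.4)·3.7 − 70·2.1 = 0 → M_P = 529.2 kN·m.

P_x = 0, P_y = 184.3 kN, M_P = 529.2 kN·m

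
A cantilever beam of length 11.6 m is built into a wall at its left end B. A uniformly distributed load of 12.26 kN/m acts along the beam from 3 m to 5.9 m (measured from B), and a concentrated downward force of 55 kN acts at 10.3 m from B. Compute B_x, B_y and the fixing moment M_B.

Resultant of the distributed load: 12.26 × 2.9 = 35.554 kN at 4.45 m from B.
ΣF_x = 0: B_x = 0.
ΣF_y = 0: B_y − 12.26·2.9 − 55 = 0 → B_y = 90.55 kN.
ΣM about B: M_B − (12.26·2.9)·4.45 − 55·10.3 = 0 → M_B = 724.7 kN·m.

B_x = 0, B_y = 90.55 kN, M_B = 724.7 kN·m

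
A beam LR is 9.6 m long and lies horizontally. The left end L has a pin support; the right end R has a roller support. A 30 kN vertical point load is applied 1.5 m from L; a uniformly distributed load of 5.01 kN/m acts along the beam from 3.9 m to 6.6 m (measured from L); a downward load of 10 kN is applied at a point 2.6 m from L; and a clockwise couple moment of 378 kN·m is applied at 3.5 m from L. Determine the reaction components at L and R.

Resultant of the distributed load: 5.01 × 2.7 = 13.527 kN at 5.25 m from L.
ΣM about L: R_y·9.6 − 30·1.5 − (5.01·2.7)·5.25 − 10·2.6 − 378 = 0 → R_y = 520.01675/9.6 = 54.1684 ≈ 54.17 kN.
ΣF_y = 0: L_y + 54.1684 − 30 − 5.01·2.7 − 10 = 0 → L_y = -0.6414 kN.
ΣF_x = 0: no horizontal applied forces, so L_x = 0.

L_x = 0, L_y = -0.6414 kN, R_y = 54.17 kN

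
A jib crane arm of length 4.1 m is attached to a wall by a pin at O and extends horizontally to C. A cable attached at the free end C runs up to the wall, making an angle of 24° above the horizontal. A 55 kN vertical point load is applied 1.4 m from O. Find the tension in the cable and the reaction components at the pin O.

T = 46.17 kN, O_x = 42.18 kN, O_y = 36.22 kN

ΣM about O: T·sin24°·4.1 − 55·1.4 = 0 → T = 77/(4.1·0.406737) = 46.1735 ≈ 46.17 kN.
ΣF_x = 0: O_x − T·cos24° = 0 → O_x = 46.1735 × 0.913545 = 42.18 kN.
ΣF_y = 0: O_y + T·sin24° − 55 = 0 → O_y = 55 − 46.1735 × 0.406737 = 36.22 kN.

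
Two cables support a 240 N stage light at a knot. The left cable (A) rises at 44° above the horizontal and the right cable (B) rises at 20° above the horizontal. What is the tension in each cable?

T_A = 250.9 N, T_B = 192.1 N

ΣF_x = 0: −T_A·cos44° + T_B·cos20° = 0 → T_B = 0.765505·T_A.
ΣF_y = 0: T_A·sin44° + T_B·sin20° = 240.
Substitute: T_A·(0.694658 + 0.765505·0.34202) = 240 → T_A = 250.921 ≈ 250.9 N.
Then T_B = 0.765505 × 250.921 = 192.1 N.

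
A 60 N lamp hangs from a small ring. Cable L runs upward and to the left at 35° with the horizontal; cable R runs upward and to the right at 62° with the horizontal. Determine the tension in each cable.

T_L = 28.38 N, T_R = 49.52 N

ΣF_x = 0: −T_L·cos35° + T_R·cos62° = 0 → T_R = 1.74484·T_L.
ΣF_y = 0: T_L·sin35° + T_R·sin62° = 60.
Substitute: T_L·(0.573576 + 1.74484·0.882948) = 60 → T_L = 28.3798 ≈ 28.38 N.
Then T_R = 1.74484 × 28.3798 = 49.52 N.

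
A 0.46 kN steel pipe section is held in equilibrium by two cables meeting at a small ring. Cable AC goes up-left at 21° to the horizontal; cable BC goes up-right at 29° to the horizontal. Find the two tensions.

T_AC = 0.5252 kN, T_BC = 0.5606 kN

ΣF_x = 0: −T_AC·cos21° + T_BC·cos29° = 0 → T_BC = 1.06741·T_AC.
ΣF_y = 0: T_AC·sin21° + T_BC·sin29° = 0.46.
Substitute: T_AC·(0.358368 + 1.06741·0.48481) = 0.46 → T_AC = 0.525199 ≈ 0.5252 kN.
Then T_BC = 1.06741 × 0.525199 = 0.5606 kN.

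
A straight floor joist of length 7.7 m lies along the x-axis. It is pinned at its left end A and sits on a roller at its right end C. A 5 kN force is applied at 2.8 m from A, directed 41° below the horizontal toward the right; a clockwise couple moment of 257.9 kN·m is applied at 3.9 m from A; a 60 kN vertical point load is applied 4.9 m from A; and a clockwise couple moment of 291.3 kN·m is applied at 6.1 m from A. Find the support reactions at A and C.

Taking moments about A: C_y·7.7 − 5·sin41°·2.8 − 257.9 − 60·4.9 − 291.3 = 0 → C_y = 852.385/7.7 = 110.699 ≈ 110.7 kN.
ΣF_y = 0: A_y + 110.699 − 5·sin41° − 60 = 0 → A_y = -47.42 kN.
ΣF_x = 0: A_x + 5·cos41° = 0 → A_x = -3.774 kN.

A_x = -3.774 kN, A_y = -47.42 kN, C_y = 110.7 kN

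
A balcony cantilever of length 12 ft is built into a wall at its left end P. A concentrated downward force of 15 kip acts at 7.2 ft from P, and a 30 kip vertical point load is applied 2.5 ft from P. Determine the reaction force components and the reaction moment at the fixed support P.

ΣF_x = 0: P_x = 0.
ΣF_y = 0: P_y − 15 − 30 = 0 → P_y = 45.00 kip.
ΣM about P: M_P − 15·7.2 − 30·2.5 = 0 → M_P = 183.0 kip·ft.

P_x = 0, P_y = 45.00 kip, M_P = 183.0 kip·ft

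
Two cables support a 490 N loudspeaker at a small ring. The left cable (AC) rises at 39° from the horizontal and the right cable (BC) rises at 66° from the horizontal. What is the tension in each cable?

T_AC = 206.3 N, T_BC = 394.2 N

ΣF_x = 0: −T_AC·cos39° + T_BC·cos66° = 0 → T_BC = 1.91069·T_AC.
ΣF_y = 0: T_AC·sin39° + T_BC·sin66° = 490.
Substitute: T_AC·(0.62932 + 1.91069·0.913545) = 490 → T_AC = 206.331 ≈ 206.3 N.
Then T_BC = 1.91069 × 206.331 = 394.2 N.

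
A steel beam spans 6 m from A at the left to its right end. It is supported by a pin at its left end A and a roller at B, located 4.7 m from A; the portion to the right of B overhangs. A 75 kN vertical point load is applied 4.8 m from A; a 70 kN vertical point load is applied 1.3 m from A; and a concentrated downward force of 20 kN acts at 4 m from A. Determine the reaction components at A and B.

A_x = 0, A_y = 52.02 kN, B_y = 113.0 kN

Taking moments about A: B_y·4.7 − 75·4.8 − 70·1.3 − 20·4 = 0 → B_y = 531/4.7 = 112.979 ≈ 113.0 kN.
ΣF_y = 0: A_y + 112.979 − 75 − 70 − 20 = 0 → A_y = 52.02 kN.
ΣF_x = 0: no horizontal applied forces, so A_x = 0.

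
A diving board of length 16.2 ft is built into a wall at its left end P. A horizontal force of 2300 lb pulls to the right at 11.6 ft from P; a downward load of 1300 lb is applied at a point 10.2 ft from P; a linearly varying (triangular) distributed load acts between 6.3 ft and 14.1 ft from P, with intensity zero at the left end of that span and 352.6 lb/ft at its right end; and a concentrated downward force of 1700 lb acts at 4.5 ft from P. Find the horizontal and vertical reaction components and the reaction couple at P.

P_x = -2300 lb, P_y = 4375 lb, M_P = 36720 lb·ft

Resultant of the triangular load: ½ × 352.6 × 7.8 = 1375.14 lb, acting at 11.5 ft from P (one-third of the span from the peak).
ΣF_x = 0: P_x + 2300 = 0 → P_x = -2300 lb.
ΣF_y = 0: P_y − 1300 − ½·352.6·7.8 − 1700 = 0 → P_y = 4375 lb.
ΣM about P: M_P − 1300·10.2 − (½·352.6·7.8)·11.5 − 1700·4.5 = 0 → M_P = 36720 lb·ft.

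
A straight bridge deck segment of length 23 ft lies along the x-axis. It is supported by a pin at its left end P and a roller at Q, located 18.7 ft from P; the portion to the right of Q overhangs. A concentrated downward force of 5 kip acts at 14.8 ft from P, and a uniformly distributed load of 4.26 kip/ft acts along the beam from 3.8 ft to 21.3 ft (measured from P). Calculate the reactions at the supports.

P_x = 0, P_y = 25.56 kip, Q_y = 53.99 kip

Resultant of the distributed load: 4.26 × 17.5 = 74.55 kip at 12.55 ft from P.
Taking moments about P: Q_y·18.7 − 5·14.8 − (4.26·17.5)·12.55 = 0 → Q_y = 1009.6025/18.7 = 53.9894 ≈ 53.99 kip.
ΣF_y = 0: P_y + 53.9894 − 5 − 4.26·17.5 = 0 → P_y = 25.56 kip.
ΣF_x = 0: no horizontal applied forces, so P_x = 0.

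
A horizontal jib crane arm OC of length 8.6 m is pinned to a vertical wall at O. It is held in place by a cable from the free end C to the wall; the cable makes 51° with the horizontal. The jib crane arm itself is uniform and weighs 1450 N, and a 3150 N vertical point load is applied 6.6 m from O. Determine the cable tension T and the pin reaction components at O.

T = 4044 N, O_x = 2545 N, O_y = 1458 N

ΣM about O: T·sin51°·8.6 − 1450·4.3 − 3150·6.6 = 0 → T = 27025/(8.6·0.777146) = 4043.57 ≈ 4044 N.
ΣF_x = 0: O_x − T·cos51° = 0 → O_x = 4043.57 × 0.62932 = 2545 N.
ΣF_y = 0: O_y + T·sin51° − 1450 − 3150 = 0 → O_y = 4600 − 4043.57 × 0.777146 = 1458 N.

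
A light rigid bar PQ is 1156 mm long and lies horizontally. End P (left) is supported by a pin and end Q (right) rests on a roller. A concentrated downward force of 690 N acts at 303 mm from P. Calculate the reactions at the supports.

ΣM about P: Q_y·1156 − 690·303 = 0 → Q_y = 209070/1156 = 180.856 ≈ 180.9 N.
ΣF_y = 0: P_y + 180.856 − 690 = 0 → P_y = 509.1 N.
ΣF_x = 0: no horizontal applied forces, so P_x = 0.

P_x = 0, P_y = 509.1 N, Q_y = 180.9 N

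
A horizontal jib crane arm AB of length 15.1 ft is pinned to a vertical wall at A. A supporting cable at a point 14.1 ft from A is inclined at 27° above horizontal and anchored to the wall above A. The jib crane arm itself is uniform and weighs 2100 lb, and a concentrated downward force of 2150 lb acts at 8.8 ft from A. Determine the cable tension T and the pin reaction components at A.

ΣM about A: T·sin27°·14.1 − 2100·7.55 − 2150·8.8 = 0 → T = 34775/(14.1·0.45399) = 5432.53 ≈ 5433 lb.
ΣF_x = 0: A_x − T·cos27° = 0 → A_x = 5432.53 × 0.891007 = 4840 lb.
ΣF_y = 0: A_y + T·sin27° − 2100 − 2150 = 0 → A_y = 4250 − 5432.53 × 0.45399 = 1784 lb.

T = 5433 lb, A_x = 4840 lb, A_y = 1784 lb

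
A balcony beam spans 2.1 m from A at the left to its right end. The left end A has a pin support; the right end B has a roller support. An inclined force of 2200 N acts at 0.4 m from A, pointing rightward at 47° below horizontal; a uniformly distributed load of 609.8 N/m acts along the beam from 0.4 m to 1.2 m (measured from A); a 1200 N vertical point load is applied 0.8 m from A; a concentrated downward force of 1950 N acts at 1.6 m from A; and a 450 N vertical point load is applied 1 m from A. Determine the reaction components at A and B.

A_x = -1500 N, A_y = 3047 N, B_y = 2649 N

Resultant of the distributed load: 609.8 × 0.8 = 487.84 N at 0.8 m from A.
Moments about A: B_y·2.1 − 2200·sin47°·0.4 − (609.8·0.8)·0.8 − 1200·0.8 − 1950·1.6 − 450·1 = 0 → B_y = 5563.86/2.1 = 2649.46 ≈ 2649 N.
ΣF_y = 0: A_y + 2649.46 − 2200·sin47° − 609.8·0.8 − 1200 − 1950 − 450 = 0 → A_y = 3047 N.
ΣF_x = 0: A_x + 2200·cos47° = 0 → A_x = -1500 N.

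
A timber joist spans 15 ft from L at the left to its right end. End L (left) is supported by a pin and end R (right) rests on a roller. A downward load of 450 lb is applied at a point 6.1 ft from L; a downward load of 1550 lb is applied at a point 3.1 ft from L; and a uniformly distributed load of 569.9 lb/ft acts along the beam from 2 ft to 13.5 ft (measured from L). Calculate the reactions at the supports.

Resultant of the distributed load: 569.9 × 11.5 = 6553.85 lb at 7.75 ft from L.
Moments about L: R_y·15 − 450·6.1 − 1550·3.1 − (569.9·11.5)·7.75 = 0 → R_y = 58342.3375/15 = 3889.49 ≈ 3889 lb.
ΣF_y = 0: L_y + 3889.49 − 450 − 1550 − 569.9·11.5 = 0 → L_y = 4664 lb.
ΣF_x = 0: no horizontal applied forces, so L_x = 0.

L_x = 0, L_y = 4664 lb, R_y = 3889 lb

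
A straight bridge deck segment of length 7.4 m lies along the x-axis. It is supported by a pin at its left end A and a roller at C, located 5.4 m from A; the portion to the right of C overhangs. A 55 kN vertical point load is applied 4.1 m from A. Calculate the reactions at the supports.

Moments about A: C_y·5.4 − 55·4.1 = 0 → C_y = 225.5/5.4 = 41.7593 ≈ 41.76 kN.
ΣF_y = 0: A_y + 41.7593 − 55 = 0 → A_y = 13.24 kN.
ΣF_x = 0: no horizontal applied forces, so A_x = 0.

A_x = 0, A_y = 13.24 kN, C_y = 41.76 kN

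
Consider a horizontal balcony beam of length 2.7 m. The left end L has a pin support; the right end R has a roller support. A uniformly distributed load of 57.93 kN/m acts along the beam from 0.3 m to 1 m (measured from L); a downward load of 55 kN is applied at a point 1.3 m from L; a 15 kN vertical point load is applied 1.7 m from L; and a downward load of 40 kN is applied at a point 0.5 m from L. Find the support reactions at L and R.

L_x = 0, L_y = 97.46 kN, R_y = 53.10 kN

Resultant of the distributed load: 57.93 × 0.7 = 40.551 kN at 0.65 m from L.
ΣM about L: R_y·2.7 − (57.93·0.7)·0.65 − 55·1.3 − 15·1.7 − 40·0.5 = 0 → R_y = 143.35815/2.7 = 53.0956 ≈ 53.10 kN.
ΣF_y = 0: L_y + 53.0956 − 57.93·0.7 − 55 − 15 − 40 = 0 → L_y = 97.46 kN.
ΣF_x = 0: no horizontal applied forces, so L_x = 0.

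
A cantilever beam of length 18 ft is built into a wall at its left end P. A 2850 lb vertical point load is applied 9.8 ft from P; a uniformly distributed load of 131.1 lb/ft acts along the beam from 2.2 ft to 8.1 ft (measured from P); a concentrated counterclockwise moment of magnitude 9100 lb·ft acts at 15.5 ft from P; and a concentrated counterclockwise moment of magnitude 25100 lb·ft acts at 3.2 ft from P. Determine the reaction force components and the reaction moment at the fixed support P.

P_x = 0, P_y = 3623 lb, M_P = -2287 lb·ft

Resultant of the distributed load: 131.1 × 5.9 = 773.49 lb at 5.15 ft from P.
ΣF_x = 0: P_x = 0.
ΣF_y = 0: P_y − 2850 − 131.1·5.9 = 0 → P_y = 3623 lb.
ΣM about P: M_P − 2850·9.8 − (131.1·5.9)·5.15 + 9100 + 25100 = 0 → M_P = -2287 lb·ft.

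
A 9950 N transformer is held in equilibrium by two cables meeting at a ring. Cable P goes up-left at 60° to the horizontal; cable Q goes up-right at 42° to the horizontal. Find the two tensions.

ΣF_x = 0: −T_P·cos60° + T_Q·cos42° = 0 → T_Q = 0.672816·T_P.
ΣF_y = 0: T_P·sin60° + T_Q·sin42° = 9950.
Substitute: T_P·(0.866025 + 0.672816·0.669131) = 9950 → T_P = 7559.49 ≈ 7559 N.
Then T_Q = 0.672816 × 7559.49 = 5086 N.

T_P = 7559 N, T_Q = 5086 N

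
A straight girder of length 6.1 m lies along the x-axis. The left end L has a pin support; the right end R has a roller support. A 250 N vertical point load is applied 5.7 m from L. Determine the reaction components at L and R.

ΣM about L: R_y·6.1 − 250·5.7 = 0 → R_y = 1425/6.1 = 233.607 ≈ 233.6 N.
ΣF_y = 0: L_y + 233.607 − 250 = 0 → L_y = 16.39 N.
ΣF_x = 0: no horizontal applied forces, so L_x = 0.

L_x = 0, L_y = 16.39 N, R_y = 233.6 N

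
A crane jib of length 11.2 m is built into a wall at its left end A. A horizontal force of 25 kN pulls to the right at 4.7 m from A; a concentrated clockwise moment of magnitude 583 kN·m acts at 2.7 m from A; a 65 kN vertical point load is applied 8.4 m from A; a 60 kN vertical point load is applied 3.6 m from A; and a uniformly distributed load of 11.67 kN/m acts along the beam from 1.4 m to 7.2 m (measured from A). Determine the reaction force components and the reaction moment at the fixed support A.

Resultant of the distributed load: 11.67 × 5.8 = 67.686 kN at 4.3 m from A.
ΣF_x = 0: A_x + 25 = 0 → A_x = -25.00 kN.
ΣF_y = 0: A_y − 65 − 60 − 11.67·5.8 = 0 → A_y = 192.7 kN.
ΣM about A: M_A − 583 − 65·8.4 − 60·3.6 − (11.67·5.8)·4.3 = 0 → M_A = 1636 kN·m.

A_x = -25.00 kN, A_y = 192.7 kN, M_A = 1636 kN·m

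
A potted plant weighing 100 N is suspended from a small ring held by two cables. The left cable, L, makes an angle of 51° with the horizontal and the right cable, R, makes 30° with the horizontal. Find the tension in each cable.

T_L = 87.68 N, T_R = 63.72 N

ΣF_x = 0: −T_L·cos51° + T_R·cos30° = 0 → T_R = 0.726677·T_L.
ΣF_y = 0: T_L·sin51° + T_R·sin30° = 100.
Substitute: T_L·(0.777146 + 0.726677·0.5) = 100 → T_L = 87.682 ≈ 87.68 N.
Then T_R = 0.726677 × 87.682 = 63.72 N.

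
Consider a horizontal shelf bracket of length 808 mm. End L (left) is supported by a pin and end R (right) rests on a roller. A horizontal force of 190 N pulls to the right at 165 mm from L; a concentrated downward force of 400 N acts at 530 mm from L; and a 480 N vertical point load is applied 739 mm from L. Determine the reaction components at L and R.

Moments about L: R_y·808 − 400·530 − 480·739 = 0 → R_y = 566720/808 = 701.386 ≈ 701.4 N.
ΣF_y = 0: L_y + 701.386 − 400 − 480 = 0 → L_y = 178.6 N.
ΣF_x = 0: L_x + 190 = 0 → L_x = -190.0 N.

L_x = -190.0 N, L_y = 178.6 N, R_y = 701.4 N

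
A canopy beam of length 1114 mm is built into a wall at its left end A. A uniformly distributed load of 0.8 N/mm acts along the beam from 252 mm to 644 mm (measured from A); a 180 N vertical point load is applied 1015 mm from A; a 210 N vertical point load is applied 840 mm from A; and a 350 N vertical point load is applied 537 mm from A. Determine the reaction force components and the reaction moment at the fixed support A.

A_x = 0, A_y = 1054 N, M_A = 687500 N·mm

Resultant of the distributed load: 0.8 × 392 = 313.6 N at 448 mm from A.
ΣF_x = 0: A_x = 0.
ΣF_y = 0: A_y − 0.8·392 − 180 − 210 − 350 = 0 → A_y = 1054 N.
ΣM about A: M_A − (0.8·392)·448 − 180·1015 − 210·840 − 350·537 = 0 → M_A = 687500 N·mm.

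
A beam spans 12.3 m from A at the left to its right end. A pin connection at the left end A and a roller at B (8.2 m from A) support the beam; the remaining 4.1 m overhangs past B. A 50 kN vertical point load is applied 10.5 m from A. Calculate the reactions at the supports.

Taking moments about A: B_y·8.2 − 50·10.5 = 0 → B_y = 525/8.2 = 64.0244 ≈ 64.02 kN.
ΣF_y = 0: A_y + 64.0244 − 50 = 0 → A_y = -14.02 kN.
ΣF_x = 0: no horizontal applied forces, so A_x = 0.

A_x = 0, A_y = -14.02 kN, B_y = 64.02 kN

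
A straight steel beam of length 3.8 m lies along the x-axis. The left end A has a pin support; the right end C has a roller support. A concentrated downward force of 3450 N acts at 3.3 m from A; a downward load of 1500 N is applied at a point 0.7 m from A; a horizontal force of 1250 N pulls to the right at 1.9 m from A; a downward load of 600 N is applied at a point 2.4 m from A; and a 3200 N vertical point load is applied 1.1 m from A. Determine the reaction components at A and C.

ΣM about A: C_y·3.8 − 3450·3.3 − 1500·0.7 − 600·2.4 − 3200·1.1 = 0 → C_y = 17395/3.8 = 4577.63 ≈ 4578 N.
ΣF_y = 0: A_y + 4577.63 − 3450 − 1500 − 600 − 3200 = 0 → A_y = 4172 N.
ΣF_x = 0: A_x + 1250 = 0 → A_x = -1250 N.

A_x = -1250 N, A_y = 4172 N, C_y = 4578 N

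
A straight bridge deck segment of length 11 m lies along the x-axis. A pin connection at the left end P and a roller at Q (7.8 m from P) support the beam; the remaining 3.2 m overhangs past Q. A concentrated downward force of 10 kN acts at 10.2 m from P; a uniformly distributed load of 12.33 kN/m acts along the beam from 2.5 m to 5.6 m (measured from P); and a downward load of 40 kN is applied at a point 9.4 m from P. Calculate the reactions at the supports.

Resultant of the distributed load: 12.33 × 3.1 = 38.223 kN at 4.05 m from P.
ΣM about P: Q_y·7.8 − 10·10.2 − (12.33·3.1)·4.05 − 40·9.4 = 0 → Q_y = 632.80315/7.8 = 81.1286 ≈ 81.13 kN.
ΣF_y = 0: P_y + 81.1286 − 10 − 12.33·3.1 − 40 = 0 → P_y = 7.094 kN.
ΣF_x = 0: no horizontal applied forces, so P_x = 0.

P_x = 0, P_y = 7.094 kN, Q_y = 81.13 kN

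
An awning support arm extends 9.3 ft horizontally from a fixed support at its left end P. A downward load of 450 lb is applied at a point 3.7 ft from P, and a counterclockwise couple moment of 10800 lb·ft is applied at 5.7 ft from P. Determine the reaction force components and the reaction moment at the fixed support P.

P_x = 0, P_y = 450.0 lb, M_P = -9135 lb·ft

ΣF_x = 0: P_x = 0.
ΣF_y = 0: P_y − 450 = 0 → P_y = 450.0 lb.
ΣM about P: M_P − 450·3.7 + 10800 = 0 → M_P = -9135 lb·ft.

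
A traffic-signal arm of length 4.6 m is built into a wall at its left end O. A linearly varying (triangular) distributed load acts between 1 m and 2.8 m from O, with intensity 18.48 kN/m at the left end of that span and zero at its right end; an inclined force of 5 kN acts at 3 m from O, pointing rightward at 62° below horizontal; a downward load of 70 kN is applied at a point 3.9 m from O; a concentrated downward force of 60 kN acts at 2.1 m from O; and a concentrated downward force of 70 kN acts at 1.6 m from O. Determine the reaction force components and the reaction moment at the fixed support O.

Resultant of the triangular load: ½ × 18.48 × 1.8 = 16.632 kN, acting at 1.6 m from O (one-third of the span from the peak).
ΣF_x = 0: O_x + 5·cos62° = 0 → O_x = -2.347 kN.
ΣF_y = 0: O_y − ½·18.48·1.8 − 5·sin62° − 70 − 60 − 70 = 0 → O_y = 221.0 kN.
ΣM about O: M_O − (½·18.48·1.8)·1.6 − 5·sin62°·3 − 70·3.9 − 60·2.1 − 70·1.6 = 0 → M_O = 550.9 kN·m.

O_x = -2.347 kN, O_y = 221.0 kN, M_O = 550.9 kN·m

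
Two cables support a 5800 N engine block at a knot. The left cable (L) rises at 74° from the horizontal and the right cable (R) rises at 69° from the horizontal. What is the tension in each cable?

ΣF_x = 0: −T_L·cos74° + T_R·cos69° = 0 → T_R = 0.769146·T_L.
ΣF_y = 0: T_L·sin74° + T_R·sin69° = 5800.
Substitute: T_L·(0.961262 + 0.769146·0.93358) = 5800 → T_L = 3453.78 ≈ 3454 N.
Then T_R = 0.769146 × 3453.78 = 2656 N.

T_L = 3454 N, T_R = 2656 N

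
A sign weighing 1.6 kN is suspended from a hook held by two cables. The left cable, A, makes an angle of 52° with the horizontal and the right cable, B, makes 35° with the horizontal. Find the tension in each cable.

T_A = 1.312 kN, T_B = 0.9864 kN

ΣF_x = 0: −T_A·cos52° + T_B·cos35° = 0 → T_B = 0.751584·T_A.
ΣF_y = 0: T_A·sin52° + T_B·sin35° = 1.6.
Substitute: T_A·(0.788011 + 0.751584·0.573576) = 1.6 → T_A = 1.31244 ≈ 1.312 kN.
Then T_B = 0.751584 × 1.31244 = 0.9864 kN.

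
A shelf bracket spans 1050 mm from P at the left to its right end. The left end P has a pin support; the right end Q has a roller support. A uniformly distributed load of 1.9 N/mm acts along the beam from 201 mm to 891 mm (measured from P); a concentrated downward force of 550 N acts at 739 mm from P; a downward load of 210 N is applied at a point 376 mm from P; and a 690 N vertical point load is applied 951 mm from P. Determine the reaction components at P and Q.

Resultant of the distributed load: 1.9 × 690 = 1311 N at 546 mm from P.
Taking moments about P: Q_y·1050 − (1.9·690)·546 − 550·739 − 210·376 − 690·951 = 0 → Q_y = 1857406/1050 = 1768.96 ≈ 1769 N.
ΣF_y = 0: P_y + 1768.96 − 1.9·690 − 550 − 210 − 690 = 0 → P_y = 992.0 N.
ΣF_x = 0: no horizontal applied forces, so P_x = 0.

P_x = 0, P_y = 992.0 N, Q_y = 1769 N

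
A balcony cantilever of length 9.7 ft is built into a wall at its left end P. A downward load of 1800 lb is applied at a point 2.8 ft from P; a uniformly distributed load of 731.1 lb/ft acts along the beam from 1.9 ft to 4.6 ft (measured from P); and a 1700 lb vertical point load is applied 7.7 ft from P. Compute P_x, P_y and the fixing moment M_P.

Resultant of the distributed load: 731.1 × 2.7 = 1973.97 lb at 3.25 ft from P.
ΣF_x = 0: P_x = 0.
ΣF_y = 0: P_y − 1800 − 731.1·2.7 − 1700 = 0 → P_y = 5474 lb.
ΣM about P: M_P − 1800·2.8 − (731.1·2.7)·3.25 − 1700·7.7 = 0 → M_P = 24550 lb·ft.

P_x = 0, P_y = 5474 lb, M_P = 24550 lb·ft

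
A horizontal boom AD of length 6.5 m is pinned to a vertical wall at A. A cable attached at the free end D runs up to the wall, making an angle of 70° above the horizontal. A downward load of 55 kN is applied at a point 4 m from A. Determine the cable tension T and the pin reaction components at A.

ΣM about A: T·sin70°·6.5 − 55·4 = 0 → T = 220/(6.5·0.939693) = 36.0183 ≈ 36.02 kN.
ΣF_x = 0: A_x − T·cos70° = 0 → A_x = 36.0183 × 0.34202 = 12.32 kN.
ΣF_y = 0: A_y + T·sin70° − 55 = 0 → A_y = 55 − 36.0183 × 0.939693 = 21.15 kN.

T = 36.02 kN, A_x = 12.32 kN, A_y = 21.15 kN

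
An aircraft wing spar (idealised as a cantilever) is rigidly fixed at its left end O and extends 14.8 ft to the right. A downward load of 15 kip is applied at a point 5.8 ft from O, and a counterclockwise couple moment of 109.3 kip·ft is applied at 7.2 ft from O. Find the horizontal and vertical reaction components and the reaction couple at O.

O_x = 0, O_y = 15.00 kip, M_O = -22.30 kip·ft

ΣF_x = 0: O_x = 0.
ΣF_y = 0: O_y − 15 = 0 → O_y = 15.00 kip.
ΣM about O: M_O − 15·5.8 + 109.3 = 0 → M_O = -22.30 kip·ft.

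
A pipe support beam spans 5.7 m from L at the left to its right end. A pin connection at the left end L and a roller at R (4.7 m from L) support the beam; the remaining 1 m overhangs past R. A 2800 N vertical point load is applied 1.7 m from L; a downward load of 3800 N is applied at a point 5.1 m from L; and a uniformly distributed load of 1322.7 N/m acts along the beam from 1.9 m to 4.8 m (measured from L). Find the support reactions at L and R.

Resultant of the distributed load: 1322.7 × 2.9 = 3835.83 N at 3.35 m from L.
ΣM about L: R_y·4.7 − 2800·1.7 − 3800·5.1 − (1322.7·2.9)·3.35 = 0 → R_y = 36990.0305/4.7 = 7870.22 ≈ 7870 N.
ΣF_y = 0: L_y + 7870.22 − 2800 − 3800 − 1322.7·2.9 = 0 → L_y = 2566 N.
ΣF_x = 0: no horizontal applied forces, so L_x = 0.

L_x = 0, L_y = 2566 N, R_y = 7870 N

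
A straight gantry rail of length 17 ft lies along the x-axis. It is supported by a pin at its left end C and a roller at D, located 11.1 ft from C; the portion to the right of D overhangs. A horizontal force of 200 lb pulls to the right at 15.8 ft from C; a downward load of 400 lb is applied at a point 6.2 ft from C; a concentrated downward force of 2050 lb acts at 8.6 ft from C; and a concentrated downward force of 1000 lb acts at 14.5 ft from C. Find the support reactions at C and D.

C_x = -200.0 lb, C_y = 332.0 lb, D_y = 3118 lb

Moments about C: D_y·11.1 − 400·6.2 − 2050·8.6 − 1000·14.5 = 0 → D_y = 34610/11.1 = 3118.02 ≈ 3118 lb.
ΣF_y = 0: C_y + 3118.02 − 400 − 2050 − 1000 = 0 → C_y = 332.0 lb.
ΣF_x = 0: C_x + 200 = 0 → C_x = -200.0 lb.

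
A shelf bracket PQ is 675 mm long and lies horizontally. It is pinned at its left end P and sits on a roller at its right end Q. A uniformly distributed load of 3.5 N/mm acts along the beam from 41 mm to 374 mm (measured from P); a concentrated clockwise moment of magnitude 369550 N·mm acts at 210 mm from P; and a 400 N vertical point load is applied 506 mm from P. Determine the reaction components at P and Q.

P_x = 0, P_y = 359.9 N, Q_y = 1206 N

Resultant of the distributed load: 3.5 × 333 = 1165.5 N at 207.5 mm from P.
ΣM about P: Q_y·675 − (3.5·333)·207.5 − 369550 − 400·506 = 0 → Q_y = 813791.25/675 = 1205.62 ≈ 1206 N.
ΣF_y = 0: P_y + 1205.62 − 3.5·333 − 400 = 0 → P_y = 359.9 N.
ΣF_x = 0: no horizontal applied forces, so P_x = 0.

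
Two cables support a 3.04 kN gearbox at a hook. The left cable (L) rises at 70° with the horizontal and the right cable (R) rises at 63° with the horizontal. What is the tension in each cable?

T_L = 1.887 kN, T_R = 1.422 kN

ΣF_x = 0: −T_L·cos70° + T_R·cos63° = 0 → T_R = 0.753364·T_L.
ΣF_y = 0: T_L·sin70° + T_R·sin63° = 3.04.
Substitute: T_L·(0.939693 + 0.753364·0.891007) = 3.04 → T_L = 1.88709 ≈ 1.887 kN.
Then T_R = 0.753364 × 1.88709 = 1.422 kN.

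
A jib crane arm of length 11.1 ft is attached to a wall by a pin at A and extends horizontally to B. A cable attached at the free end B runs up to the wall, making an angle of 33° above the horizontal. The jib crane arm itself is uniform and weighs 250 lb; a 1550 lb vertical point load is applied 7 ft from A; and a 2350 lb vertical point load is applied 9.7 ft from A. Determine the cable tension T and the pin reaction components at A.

ΣM about A: T·sin33°·11.1 − 250·5.55 − 1550·7 − 2350·9.7 = 0 → T = 35032.5/(11.1·0.544639) = 5794.81 ≈ 5795 lb.
ΣF_x = 0: A_x − T·cos33° = 0 → A_x = 5794.81 × 0.838671 = 4860 lb.
ΣF_y = 0: A_y + T·sin33° − 250 − 1550 − 2350 = 0 → A_y = 4150 − 5794.81 × 0.544639 = 993.9 lb.

T = 5795 lb, A_x = 4860 lb, A_y = 993.9 lb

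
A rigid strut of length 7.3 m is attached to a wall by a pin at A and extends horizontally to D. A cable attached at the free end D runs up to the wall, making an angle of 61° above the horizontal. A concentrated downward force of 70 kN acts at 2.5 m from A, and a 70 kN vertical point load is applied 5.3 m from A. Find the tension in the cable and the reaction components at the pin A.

ΣM about A: T·sin61°·7.3 − 70·2.5 − 70·5.3 = 0 → T = 546/(7.3·0.87462) = 85.5166 ≈ 85.52 kN.
ΣF_x = 0: A_x − T·cos61° = 0 → A_x = 85.5166 × 0.48481 = 41.46 kN.
ΣF_y = 0: A_y + T·sin61° − 70 − 70 = 0 → A_y = 140 − 85.5166 × 0.87462 = 65.21 kN.

T = 85.52 kN, A_x = 41.46 kN, A_y = 65.21 kN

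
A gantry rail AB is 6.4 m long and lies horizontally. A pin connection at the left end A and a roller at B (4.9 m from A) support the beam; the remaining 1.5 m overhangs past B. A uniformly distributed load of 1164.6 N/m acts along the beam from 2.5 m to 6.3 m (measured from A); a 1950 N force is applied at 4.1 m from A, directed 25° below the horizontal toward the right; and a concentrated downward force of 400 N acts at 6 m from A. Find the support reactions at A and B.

A_x = -1767 N, A_y = 496.3 N, B_y = 5153 N

Resultant of the distributed load: 1164.6 × 3.8 = 4425.48 N at 4.4 m from A.
Taking moments about A: B_y·4.9 − (1164.6·3.8)·4.4 − 1950·sin25°·4.1 − 400·6 = 0 → B_y = 25250.9/4.9 = 5153.24 ≈ 5153 N.
ΣF_y = 0: A_y + 5153.24 − 1164.6·3.8 − 1950·sin25° − 400 = 0 → A_y = 496.3 N.
ΣF_x = 0: A_x + 1950·cos25° = 0 → A_x = -1767 N.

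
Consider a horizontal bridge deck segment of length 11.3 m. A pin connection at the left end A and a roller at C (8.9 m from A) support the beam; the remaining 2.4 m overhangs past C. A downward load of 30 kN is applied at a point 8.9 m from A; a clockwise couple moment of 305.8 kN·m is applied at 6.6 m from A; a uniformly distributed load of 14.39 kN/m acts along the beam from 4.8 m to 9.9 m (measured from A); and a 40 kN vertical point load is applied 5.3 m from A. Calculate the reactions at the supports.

Resultant of the distributed load: 14.39 × 5.1 = 73.389 kN at 7.35 m from A.
Taking moments about A: C_y·8.9 − 30·8.9 − 305.8 − (14.39·5.1)·7.35 − 40·5.3 = 0 → C_y = 1324.20915/8.9 = 148.788 ≈ 148.8 kN.
ΣF_y = 0: A_y + 148.788 − 30 − 14.39·5.1 − 40 = 0 → A_y = -5.399 kN.
ΣF_x = 0: no horizontal applied forces, so A_x = 0.

A_x = 0, A_y = -5.399 kN, C_y = 148.8 kN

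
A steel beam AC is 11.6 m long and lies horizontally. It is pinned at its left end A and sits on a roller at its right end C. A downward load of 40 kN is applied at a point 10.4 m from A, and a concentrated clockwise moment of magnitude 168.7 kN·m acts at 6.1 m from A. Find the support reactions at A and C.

Moments about A: C_y·11.6 − 40·10.4 − 168.7 = 0 → C_y = 584.7/11.6 = 50.4052 ≈ 50.41 kN.
ΣF_y = 0: A_y + 50.4052 − 40 = 0 → A_y = -10.41 kN.
ΣF_x = 0: no horizontal applied forces, so A_x = 0.

A_x = 0, A_y = -10.41 kN, C_y = 50.41 kN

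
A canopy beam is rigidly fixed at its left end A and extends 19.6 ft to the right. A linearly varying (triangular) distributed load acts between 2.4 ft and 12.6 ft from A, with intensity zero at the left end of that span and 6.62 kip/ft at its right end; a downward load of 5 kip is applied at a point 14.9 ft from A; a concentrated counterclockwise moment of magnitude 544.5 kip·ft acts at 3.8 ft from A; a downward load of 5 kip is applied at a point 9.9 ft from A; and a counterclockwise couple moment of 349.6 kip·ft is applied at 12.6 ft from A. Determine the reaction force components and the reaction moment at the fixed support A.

Resultant of the triangular load: ½ × 6.62 × 10.2 = 33.762 kip, acting at 9.2 ft from A (one-third of the span from the peak).
ΣF_x = 0: A_x = 0.
ΣF_y = 0: A_y − ½·6.62·10.2 − 5 − 5 = 0 → A_y = 43.76 kip.
ΣM about A: M_A − (½·6.62·10.2)·9.2 − 5·14.9 + 544.5 − 5·9.9 + 349.6 = 0 → M_A = -459.5 kip·ft.

A_x = 0, A_y = 43.76 kip, M_A = -459.5 kip·ft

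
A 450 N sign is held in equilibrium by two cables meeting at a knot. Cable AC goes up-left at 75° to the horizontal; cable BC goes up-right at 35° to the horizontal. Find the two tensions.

T_AC = 392.3 N, T_BC = 123.9 N

ΣF_x = 0: −T_AC·cos75° + T_BC·cos35° = 0 → T_BC = 0.31596·T_AC.
ΣF_y = 0: T_AC·sin75° + T_BC·sin35° = 450.
Substitute: T_AC·(0.965926 + 0.31596·0.573576) = 450 → T_AC = 392.275 ≈ 392.3 N.
Then T_BC = 0.31596 × 392.275 = 123.9 N.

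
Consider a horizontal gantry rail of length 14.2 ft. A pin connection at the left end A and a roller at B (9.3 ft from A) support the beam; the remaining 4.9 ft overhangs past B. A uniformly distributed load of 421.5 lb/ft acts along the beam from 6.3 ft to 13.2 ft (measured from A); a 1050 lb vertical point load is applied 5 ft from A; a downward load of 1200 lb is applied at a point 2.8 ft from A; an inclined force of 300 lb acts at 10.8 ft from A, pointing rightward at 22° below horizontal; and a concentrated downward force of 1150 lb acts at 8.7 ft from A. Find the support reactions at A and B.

A_x = -278.2 lb, A_y = 1240 lb, B_y = 5181 lb

Resultant of the distributed load: 421.5 × 6.9 = 2908.35 lb at 9.75 ft from A.
Taking moments about A: B_y·9.3 − (421.5·6.9)·9.75 − 1050·5 − 1200·2.8 − 300·sin22°·10.8 − 1150·8.7 = 0 → B_y = 48185.1/9.3 = 5181.19 ≈ 5181 lb.
ΣF_y = 0: A_y + 5181.19 − 421.5·6.9 − 1050 − 1200 − 300·sin22° − 1150 = 0 → A_y = 1240 lb.
ΣF_x = 0: A_x + 300·cos22° = 0 → A_x = -278.2 lb.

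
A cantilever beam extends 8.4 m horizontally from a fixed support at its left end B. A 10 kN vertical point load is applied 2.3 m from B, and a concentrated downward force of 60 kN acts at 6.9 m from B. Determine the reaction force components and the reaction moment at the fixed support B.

ΣF_x = 0: B_x = 0.
ΣF_y = 0: B_y − 10 − 60 = 0 → B_y = 70.00 kN.
ΣM about B: M_B − 10·2.3 − 60·6.9 = 0 → M_B = 437.0 kN·m.

B_x = 0, B_y = 70.00 kN, M_B = 437.0 kN·m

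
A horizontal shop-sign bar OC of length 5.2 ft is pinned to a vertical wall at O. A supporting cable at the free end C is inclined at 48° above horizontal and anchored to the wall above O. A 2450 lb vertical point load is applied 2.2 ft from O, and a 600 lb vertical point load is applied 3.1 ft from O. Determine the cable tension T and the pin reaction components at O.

ΣM about O: T·sin48°·5.2 − 2450·2.2 − 600·3.1 = 0 → T = 7250/(5.2·0.743145) = 1876.12 ≈ 1876 lb.
ΣF_x = 0: O_x − T·cos48° = 0 → O_x = 1876.12 × 0.669131 = 1255 lb.
ΣF_y = 0: O_y + T·sin48° − 2450 − 600 = 0 → O_y = 3050 − 1876.12 × 0.743145 = 1656 lb.

T = 1876 lb, O_x = 1255 lb, O_y = 1656 lb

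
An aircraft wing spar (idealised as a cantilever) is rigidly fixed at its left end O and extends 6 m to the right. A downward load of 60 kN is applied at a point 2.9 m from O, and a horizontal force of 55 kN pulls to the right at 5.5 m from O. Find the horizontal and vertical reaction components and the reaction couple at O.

O_x = -55.00 kN, O_y = 60.00 kN, M_O = 174.0 kN·m

ΣF_x = 0: O_x + 55 = 0 → O_x = -55.00 kN.
ΣF_y = 0: O_y − 60 = 0 → O_y = 60.00 kN.
ΣM about O: M_O − 60·2.9 = 0 → M_O = 174.0 kN·m.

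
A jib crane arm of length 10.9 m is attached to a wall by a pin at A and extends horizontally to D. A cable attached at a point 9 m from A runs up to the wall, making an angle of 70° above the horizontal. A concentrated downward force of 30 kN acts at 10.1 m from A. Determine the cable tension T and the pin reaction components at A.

T = 35.83 kN, A_x = 12.25 kN, A_y = -3.667 kN

ΣM about A: T·sin70°·9 − 30·10.1 = 0 → T = 303/(9·0.939693) = 35.8273 ≈ 35.83 kN.
ΣF_x = 0: A_x − T·cos70° = 0 → A_x = 35.8273 × 0.34202 = 12.25 kN.
ΣF_y = 0: A_y + T·sin70° − 30 = 0 → A_y = 30 − 35.8273 × 0.939693 = -3.667 kN.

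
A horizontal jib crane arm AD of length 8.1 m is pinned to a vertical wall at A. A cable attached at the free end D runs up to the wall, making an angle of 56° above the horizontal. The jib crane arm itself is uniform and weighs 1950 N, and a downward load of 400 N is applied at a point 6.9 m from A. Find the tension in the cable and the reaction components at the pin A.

T = 1587 N, A_x = 887.5 N, A_y = 1034 N

ΣM about A: T·sin56°·8.1 − 1950·4.05 − 400·6.9 = 0 → T = 10657.5/(8.1·0.829038) = 1587.07 ≈ 1587 N.
ΣF_x = 0: A_x − T·cos56° = 0 → A_x = 1587.07 × 0.559193 = 887.5 N.
ΣF_y = 0: A_y + T·sin56° − 1950 − 400 = 0 → A_y = 2350 − 1587.07 × 0.829038 = 1034 N.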